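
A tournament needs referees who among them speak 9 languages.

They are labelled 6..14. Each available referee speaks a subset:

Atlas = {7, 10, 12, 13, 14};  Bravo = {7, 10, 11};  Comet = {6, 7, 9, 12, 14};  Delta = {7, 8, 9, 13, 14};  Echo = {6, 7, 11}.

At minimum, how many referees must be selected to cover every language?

3

Atlas and Delta and Echo together: Atlas ∪ Delta ∪ Echo = {6, 7, 8, 9, 10, 11, 12, 13, 14} — every language is covered.
Only Delta contains 8, so Delta is forced; the remaining 4 languages need at least 2 more referees (each remaining referee adds at most 2) — so at least 3 referees are needed, and 3 is optimal.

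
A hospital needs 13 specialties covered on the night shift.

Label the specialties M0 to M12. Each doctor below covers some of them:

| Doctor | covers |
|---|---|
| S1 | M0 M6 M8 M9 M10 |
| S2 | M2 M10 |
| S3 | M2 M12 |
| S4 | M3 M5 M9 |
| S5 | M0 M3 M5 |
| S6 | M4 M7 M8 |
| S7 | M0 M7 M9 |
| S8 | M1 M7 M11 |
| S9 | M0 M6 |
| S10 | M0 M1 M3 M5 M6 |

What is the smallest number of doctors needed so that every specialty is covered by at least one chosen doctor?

Take {S1, S3, S6, S8, S10}. Their union is {M0, M1, M2, M3, M4, M5, M6, M7, M8, M9, M10, M11, M12}, which is all 13 specialties.
No 4 of the 10 doctors cover everything (all 210 combinations miss at least one specialty), so 5 is optimal.

5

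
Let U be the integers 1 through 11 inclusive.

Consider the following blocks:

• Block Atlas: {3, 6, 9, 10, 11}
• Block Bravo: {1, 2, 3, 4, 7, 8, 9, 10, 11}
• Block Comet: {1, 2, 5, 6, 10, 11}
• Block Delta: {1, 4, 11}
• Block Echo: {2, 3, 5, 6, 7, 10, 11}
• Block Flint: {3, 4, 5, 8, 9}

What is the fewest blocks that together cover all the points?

2

Bravo and Echo cover everything between them: the union {1, 2, 3, 4, 5, 6, 7, 8, 9, 10, 11} is all of U.
No single block has all 11 points (the largest, Bravo, has 9), so 2 is optimal.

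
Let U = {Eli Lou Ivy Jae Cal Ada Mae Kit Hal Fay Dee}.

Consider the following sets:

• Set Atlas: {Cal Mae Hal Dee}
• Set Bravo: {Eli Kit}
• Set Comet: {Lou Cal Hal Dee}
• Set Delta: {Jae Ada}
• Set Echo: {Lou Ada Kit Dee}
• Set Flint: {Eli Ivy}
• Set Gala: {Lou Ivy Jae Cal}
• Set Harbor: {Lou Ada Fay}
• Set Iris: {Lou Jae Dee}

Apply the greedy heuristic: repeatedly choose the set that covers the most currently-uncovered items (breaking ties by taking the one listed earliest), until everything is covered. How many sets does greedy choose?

5

Greedy: pick Atlas (covers 4 new) → pick Echo (covers 3 new) → pick Flint (covers 2 new) → pick Delta (covers 1 new) → pick Harbor (covers 1 new). Total picks: 5.
(The true minimum cover uses only 4 sets, so greedy is not optimal here.)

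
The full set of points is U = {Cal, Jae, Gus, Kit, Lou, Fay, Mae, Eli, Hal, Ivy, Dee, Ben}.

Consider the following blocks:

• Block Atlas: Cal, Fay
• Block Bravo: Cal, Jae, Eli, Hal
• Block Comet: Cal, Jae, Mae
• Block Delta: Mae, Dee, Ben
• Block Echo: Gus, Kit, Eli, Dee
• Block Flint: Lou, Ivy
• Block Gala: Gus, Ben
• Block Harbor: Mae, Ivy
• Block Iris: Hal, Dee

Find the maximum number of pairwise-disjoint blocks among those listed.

Comet, Flint, Gala, Iris are pairwise disjoint (Comet={Cal,Jae,Mae}; Flint={Lou,Ivy}; Gala={Gus,Ben}; Iris={Hal,Dee}).
Every remaining block overlaps one of these, and no 5 of the listed blocks are pairwise disjoint, so 4 is the maximum.

4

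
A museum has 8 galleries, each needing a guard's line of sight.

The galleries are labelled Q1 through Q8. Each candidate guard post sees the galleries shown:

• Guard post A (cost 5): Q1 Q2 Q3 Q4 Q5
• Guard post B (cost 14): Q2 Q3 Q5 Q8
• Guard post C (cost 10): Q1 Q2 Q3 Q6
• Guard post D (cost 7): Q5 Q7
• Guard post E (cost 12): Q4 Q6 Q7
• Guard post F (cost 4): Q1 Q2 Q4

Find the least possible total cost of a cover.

30

B, E, F together cover every gallery (B ∪ E ∪ F = {Q1, Q2, Q3, Q4, Q5, Q6, Q7, Q8}); total cost 14 + 12 + 4 = 30.
The greedy pick A, E, B costs 31; no covering selection beats 30.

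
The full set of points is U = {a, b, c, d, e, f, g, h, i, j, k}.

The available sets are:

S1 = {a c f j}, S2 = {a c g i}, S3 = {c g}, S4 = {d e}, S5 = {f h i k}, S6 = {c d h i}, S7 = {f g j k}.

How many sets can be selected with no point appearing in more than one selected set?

3

S3, S4, S5 are pairwise disjoint (S3={c,g}; S4={d,e}; S5={f,h,i,k}).
Every remaining set overlaps one of these, and no 4 of the listed sets are pairwise disjoint, so 3 is the maximum.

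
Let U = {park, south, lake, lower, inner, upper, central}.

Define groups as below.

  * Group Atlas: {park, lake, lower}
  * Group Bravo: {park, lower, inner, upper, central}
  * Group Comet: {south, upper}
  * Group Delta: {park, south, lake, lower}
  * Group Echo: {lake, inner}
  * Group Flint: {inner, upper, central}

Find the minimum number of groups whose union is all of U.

Take {Bravo, Delta}. Their union is {park, south, lake, lower, inner, upper, central}, which is all 7 points.
No single group has all 7 points (the largest, Bravo, has 5), so 2 is optimal.

2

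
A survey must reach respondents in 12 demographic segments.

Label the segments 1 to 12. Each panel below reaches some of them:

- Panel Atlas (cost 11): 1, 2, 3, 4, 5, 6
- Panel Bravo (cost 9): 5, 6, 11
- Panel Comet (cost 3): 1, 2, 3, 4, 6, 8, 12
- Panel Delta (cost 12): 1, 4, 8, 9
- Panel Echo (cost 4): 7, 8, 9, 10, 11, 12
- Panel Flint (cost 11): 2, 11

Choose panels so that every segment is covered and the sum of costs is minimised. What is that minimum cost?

Atlas, Echo together cover every segment (Atlas ∪ Echo = {1, 2, 3, 4, 5, 6, 7, 8, 9, 10, 11, 12}); total cost 11 + 4 = 15.
The greedy pick Comet, Echo, Bravo costs 16; no covering selection beats 15.

15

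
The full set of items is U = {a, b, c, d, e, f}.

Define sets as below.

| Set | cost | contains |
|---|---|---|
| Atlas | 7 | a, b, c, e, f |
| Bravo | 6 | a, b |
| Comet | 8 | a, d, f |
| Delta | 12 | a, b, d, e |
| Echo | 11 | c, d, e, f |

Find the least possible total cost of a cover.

Atlas, Comet together cover every item (Atlas ∪ Comet = {a, b, c, d, e, f}); total cost 7 + 8 = 15.
No covering selection has total cost below 15.

15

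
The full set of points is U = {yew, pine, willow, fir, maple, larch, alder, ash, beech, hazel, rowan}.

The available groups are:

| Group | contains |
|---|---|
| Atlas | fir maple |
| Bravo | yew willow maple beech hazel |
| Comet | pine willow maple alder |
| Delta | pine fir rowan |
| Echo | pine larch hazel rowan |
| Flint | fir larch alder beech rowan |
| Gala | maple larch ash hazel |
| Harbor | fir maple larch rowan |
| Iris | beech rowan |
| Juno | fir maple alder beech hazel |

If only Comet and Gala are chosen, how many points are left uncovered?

4

Union of Comet, Gala = {pine, willow, maple, larch, alder, ash, hazel}.
Not covered: yew, fir, beech, rowan — 4 points.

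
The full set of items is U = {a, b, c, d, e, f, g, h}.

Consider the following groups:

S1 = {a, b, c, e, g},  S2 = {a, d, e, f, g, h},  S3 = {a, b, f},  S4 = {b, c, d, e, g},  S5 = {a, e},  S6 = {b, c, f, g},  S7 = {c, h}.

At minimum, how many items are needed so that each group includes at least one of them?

2

The 2 items {a, c} hit every group.
The groups S5, S6 are pairwise disjoint, so any hitting set needs a separate item for each — at least 2. Hence 2 is optimal.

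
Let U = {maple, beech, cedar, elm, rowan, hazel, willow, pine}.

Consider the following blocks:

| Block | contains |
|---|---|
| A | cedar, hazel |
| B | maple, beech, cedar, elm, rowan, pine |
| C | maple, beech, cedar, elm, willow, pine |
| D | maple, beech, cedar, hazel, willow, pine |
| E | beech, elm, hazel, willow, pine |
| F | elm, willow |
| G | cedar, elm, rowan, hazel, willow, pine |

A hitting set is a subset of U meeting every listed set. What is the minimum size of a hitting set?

2

H = {cedar, willow} meets every block (each contains at least one member of H), and |H| = 2.
The blocks A, F are pairwise disjoint, so any hitting set needs a separate item for each — at least 2. Hence 2 is optimal.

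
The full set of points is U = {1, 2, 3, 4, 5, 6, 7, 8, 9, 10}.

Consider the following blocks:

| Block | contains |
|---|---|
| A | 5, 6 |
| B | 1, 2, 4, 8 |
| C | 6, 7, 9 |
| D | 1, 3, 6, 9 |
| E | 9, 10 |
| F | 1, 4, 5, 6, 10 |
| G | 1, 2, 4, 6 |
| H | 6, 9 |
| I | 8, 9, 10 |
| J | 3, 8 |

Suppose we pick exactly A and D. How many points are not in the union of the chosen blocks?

Union of A, D = {1, 3, 5, 6, 9}.
Not covered: 2, 4, 7, 8, 10 — 5 points.

5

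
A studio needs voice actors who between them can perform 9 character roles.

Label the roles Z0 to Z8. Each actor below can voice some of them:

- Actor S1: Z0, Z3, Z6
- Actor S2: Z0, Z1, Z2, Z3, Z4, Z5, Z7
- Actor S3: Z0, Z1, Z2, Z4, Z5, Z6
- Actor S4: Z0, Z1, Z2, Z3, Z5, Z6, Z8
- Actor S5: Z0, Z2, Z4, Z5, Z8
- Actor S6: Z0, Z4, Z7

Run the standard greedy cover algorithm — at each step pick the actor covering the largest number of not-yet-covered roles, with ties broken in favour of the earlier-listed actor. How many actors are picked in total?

Greedy: pick S2 (covers 7 new) → pick S4 (covers 2 new). Total picks: 2.

2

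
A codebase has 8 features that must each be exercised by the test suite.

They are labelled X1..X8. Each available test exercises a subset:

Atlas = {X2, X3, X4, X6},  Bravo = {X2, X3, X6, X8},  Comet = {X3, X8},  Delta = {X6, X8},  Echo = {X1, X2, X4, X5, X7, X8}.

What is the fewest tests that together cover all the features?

Bravo and Echo together: Bravo ∪ Echo = {X1, X2, X3, X4, X5, X6, X7, X8} — every feature is covered.
No single test has all 8 features (the largest, Echo, has 6), so 2 is optimal.

2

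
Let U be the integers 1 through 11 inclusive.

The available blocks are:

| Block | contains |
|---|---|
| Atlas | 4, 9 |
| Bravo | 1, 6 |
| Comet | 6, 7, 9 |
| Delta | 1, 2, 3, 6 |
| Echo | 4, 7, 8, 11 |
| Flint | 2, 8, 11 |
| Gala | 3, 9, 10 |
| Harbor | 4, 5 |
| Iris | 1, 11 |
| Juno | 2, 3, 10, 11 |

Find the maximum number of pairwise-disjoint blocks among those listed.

Bravo, Flint, Gala, Harbor are pairwise disjoint (Bravo={1,6}; Flint={2,8,11}; Gala={3,9,10}; Harbor={4,5}).
Every remaining block overlaps one of these, and no 5 of the listed blocks are pairwise disjoint, so 4 is the maximum.

4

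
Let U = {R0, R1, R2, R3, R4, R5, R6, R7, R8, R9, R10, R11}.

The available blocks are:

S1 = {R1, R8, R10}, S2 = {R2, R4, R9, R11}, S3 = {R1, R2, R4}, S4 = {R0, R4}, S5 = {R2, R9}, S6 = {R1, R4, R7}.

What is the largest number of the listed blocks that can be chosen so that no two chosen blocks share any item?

S1, S4, S5 are pairwise disjoint (S1={R1,R8,R10}; S4={R0,R4}; S5={R2,R9}).
Every remaining block overlaps one of these, and no 4 of the listed blocks are pairwise disjoint, so 3 is the maximum.

3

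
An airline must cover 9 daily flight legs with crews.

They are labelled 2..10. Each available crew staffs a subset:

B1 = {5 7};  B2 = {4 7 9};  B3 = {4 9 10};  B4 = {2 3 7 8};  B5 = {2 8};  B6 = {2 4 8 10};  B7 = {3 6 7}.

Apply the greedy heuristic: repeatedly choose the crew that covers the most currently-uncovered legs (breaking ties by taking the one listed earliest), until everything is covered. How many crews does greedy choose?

4

Greedy: pick B4 (covers 4 new) → pick B3 (covers 3 new) → pick B1 (covers 1 new) → pick B7 (covers 1 new). Total picks: 4.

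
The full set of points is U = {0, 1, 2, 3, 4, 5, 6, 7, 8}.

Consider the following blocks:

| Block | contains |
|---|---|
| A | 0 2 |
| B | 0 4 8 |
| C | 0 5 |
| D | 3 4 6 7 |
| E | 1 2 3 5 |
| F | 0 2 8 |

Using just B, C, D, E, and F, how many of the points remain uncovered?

0

Union of B, C, D, E, F = {0, 1, 2, 3, 4, 5, 6, 7, 8} — that's every point, so 0 are uncovered.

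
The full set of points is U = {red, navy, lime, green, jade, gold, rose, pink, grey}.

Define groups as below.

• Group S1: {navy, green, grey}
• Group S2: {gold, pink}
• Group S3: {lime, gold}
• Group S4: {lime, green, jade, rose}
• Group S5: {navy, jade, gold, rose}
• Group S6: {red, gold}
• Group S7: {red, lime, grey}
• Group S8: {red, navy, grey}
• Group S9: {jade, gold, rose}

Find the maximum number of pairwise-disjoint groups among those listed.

3

S2, S4, S8 are pairwise disjoint (S2={gold,pink}; S4={lime,green,jade,rose}; S8={red,navy,grey}).
Every remaining group overlaps one of these, and no 4 of the listed groups are pairwise disjoint, so 3 is the maximum.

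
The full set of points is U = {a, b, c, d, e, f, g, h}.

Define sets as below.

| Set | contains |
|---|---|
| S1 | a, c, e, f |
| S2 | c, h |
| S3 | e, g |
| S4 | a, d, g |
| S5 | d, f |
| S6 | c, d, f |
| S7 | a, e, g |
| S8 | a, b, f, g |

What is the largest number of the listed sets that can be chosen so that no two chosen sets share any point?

3

S2, S5, S7 are pairwise disjoint (S2={c,h}; S5={d,f}; S7={a,e,g}).
Every remaining set overlaps one of these, and no 4 of the listed sets are pairwise disjoint, so 3 is the maximum.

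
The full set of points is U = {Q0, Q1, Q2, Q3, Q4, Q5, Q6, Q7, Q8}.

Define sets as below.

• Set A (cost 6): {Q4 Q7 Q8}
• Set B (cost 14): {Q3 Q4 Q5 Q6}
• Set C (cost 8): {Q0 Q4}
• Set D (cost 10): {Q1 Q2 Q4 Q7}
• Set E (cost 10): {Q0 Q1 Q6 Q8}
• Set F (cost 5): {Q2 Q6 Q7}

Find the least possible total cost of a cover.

29

B, E, F together cover every point (B ∪ E ∪ F = {Q0, Q1, Q2, Q3, Q4, Q5, Q6, Q7, Q8}); total cost 14 + 10 + 5 = 29.
The greedy pick F, A, E, B costs 35; no covering selection beats 29.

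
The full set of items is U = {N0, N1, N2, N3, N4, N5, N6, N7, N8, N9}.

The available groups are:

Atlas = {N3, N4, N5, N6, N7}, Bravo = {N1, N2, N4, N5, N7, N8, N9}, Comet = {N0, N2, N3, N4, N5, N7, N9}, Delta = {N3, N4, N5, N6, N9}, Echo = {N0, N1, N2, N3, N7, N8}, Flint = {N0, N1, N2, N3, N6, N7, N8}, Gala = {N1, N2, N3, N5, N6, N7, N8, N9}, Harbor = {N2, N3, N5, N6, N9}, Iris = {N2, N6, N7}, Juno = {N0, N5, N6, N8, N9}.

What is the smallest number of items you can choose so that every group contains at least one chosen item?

The 2 items {N6, N7} hit every group.
No single item lies in every group, so at least 2 are needed and 2 is optimal.

2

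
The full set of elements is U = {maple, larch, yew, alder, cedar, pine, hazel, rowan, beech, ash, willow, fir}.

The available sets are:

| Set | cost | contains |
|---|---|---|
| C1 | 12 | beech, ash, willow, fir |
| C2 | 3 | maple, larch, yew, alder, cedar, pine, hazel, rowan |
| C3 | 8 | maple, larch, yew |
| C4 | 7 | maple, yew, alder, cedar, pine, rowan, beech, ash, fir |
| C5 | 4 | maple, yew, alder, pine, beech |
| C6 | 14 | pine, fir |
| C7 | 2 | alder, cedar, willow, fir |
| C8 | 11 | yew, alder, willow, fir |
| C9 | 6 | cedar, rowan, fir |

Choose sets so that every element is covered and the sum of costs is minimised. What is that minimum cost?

C2, C4, C7 together cover every element (C2 ∪ C4 ∪ C7 = {maple, larch, yew, alder, cedar, pine, hazel, rowan, beech, ash, willow, fir}); total cost 3 + 7 + 2 = 12.
No covering selection has total cost below 12.

12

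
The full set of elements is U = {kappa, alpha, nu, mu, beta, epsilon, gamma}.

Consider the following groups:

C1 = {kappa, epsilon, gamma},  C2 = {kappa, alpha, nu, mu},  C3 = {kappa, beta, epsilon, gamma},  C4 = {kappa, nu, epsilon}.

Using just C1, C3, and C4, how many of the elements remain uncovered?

2

Union of C1, C3, C4 = {kappa, nu, beta, epsilon, gamma}.
Not covered: alpha, mu — 2 elements.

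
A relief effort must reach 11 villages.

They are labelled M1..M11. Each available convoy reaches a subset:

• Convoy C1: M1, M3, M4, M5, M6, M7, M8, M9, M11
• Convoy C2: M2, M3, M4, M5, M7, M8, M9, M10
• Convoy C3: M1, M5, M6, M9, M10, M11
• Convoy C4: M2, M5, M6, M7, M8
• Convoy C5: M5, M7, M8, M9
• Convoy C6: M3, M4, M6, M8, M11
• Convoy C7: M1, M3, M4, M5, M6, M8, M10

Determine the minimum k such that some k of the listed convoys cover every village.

2

C2 and C3 together: C2 ∪ C3 = {M1, M2, M3, M4, M5, M6, M7, M8, M9, M10, M11} — every village is covered.
No single convoy has all 11 villages (the largest, C1, has 9), so 2 is optimal.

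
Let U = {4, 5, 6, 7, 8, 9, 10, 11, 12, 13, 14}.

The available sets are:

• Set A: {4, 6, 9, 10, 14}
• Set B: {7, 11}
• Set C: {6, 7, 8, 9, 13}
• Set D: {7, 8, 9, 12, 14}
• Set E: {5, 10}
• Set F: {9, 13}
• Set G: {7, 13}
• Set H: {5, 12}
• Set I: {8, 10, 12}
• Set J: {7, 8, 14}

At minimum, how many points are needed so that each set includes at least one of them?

4

T = {7, 10, 12, 13} meets every set (each contains at least one member of T), and |T| = 4.
No choice of 3 points meets every set, so 4 is the minimum.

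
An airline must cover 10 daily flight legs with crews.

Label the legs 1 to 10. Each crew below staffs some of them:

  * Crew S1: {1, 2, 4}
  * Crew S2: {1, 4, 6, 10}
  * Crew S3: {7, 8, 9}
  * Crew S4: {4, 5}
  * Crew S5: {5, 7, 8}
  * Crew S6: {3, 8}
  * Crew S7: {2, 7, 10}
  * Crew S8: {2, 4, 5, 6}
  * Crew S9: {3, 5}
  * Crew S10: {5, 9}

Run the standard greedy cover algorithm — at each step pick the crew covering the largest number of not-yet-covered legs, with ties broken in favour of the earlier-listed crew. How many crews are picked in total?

4

Greedy: pick S2 (covers 4 new) → pick S3 (covers 3 new) → pick S8 (covers 2 new) → pick S6 (covers 1 new). Total picks: 4.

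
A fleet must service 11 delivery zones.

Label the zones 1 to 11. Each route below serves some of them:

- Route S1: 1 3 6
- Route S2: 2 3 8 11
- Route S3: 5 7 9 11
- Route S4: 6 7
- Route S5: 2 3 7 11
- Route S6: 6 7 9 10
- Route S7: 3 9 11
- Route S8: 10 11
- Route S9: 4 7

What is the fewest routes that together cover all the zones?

5

Take {S1, S2, S3, S6, S9}. Their union is {1, 2, 3, 4, 5, 6, 7, 8, 9, 10, 11}, which is all 11 zones.
No 4 of the 9 routes cover everything (all 126 combinations miss at least one zone), so 5 is optimal.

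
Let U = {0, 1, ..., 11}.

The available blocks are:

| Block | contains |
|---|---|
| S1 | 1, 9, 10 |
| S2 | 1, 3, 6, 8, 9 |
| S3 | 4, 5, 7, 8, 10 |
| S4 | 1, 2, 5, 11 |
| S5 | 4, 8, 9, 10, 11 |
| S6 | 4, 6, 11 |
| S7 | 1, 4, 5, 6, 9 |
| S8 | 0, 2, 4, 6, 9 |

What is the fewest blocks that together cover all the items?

4

S2, S3, S4, and S8 cover everything between them: the union {0, 1, 2, 3, 4, 5, 6, 7, 8, 9, 10, 11} is all of U.
No 3 of the 8 blocks cover everything (all 56 combinations miss at least one item), so 4 is optimal.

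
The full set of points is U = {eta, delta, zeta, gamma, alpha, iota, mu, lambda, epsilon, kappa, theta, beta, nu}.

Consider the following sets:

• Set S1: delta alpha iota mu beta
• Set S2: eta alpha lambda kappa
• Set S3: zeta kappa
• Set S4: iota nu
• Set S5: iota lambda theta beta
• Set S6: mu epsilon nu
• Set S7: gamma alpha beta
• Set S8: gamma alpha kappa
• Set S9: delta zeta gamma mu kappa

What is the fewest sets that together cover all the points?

Take {S2, S5, S6, S9}. Their union is {eta, delta, zeta, gamma, alpha, iota, mu, lambda, epsilon, kappa, theta, beta, nu}, which is all 13 points.
Only S2 contains eta, so S2 is forced; the remaining 9 points need at least 3 more sets (each remaining set adds at most 4) — so at least 4 sets are needed, and 4 is optimal.

4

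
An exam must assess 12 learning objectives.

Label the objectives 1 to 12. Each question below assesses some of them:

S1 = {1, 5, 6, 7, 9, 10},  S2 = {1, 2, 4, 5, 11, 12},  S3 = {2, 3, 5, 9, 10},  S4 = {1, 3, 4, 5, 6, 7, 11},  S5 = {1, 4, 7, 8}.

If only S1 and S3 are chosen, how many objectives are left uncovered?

Union of S1, S3 = {1, 2, 3, 5, 6, 7, 9, 10}.
Not covered: 4, 8, 11, 12 — 4 objectives.

4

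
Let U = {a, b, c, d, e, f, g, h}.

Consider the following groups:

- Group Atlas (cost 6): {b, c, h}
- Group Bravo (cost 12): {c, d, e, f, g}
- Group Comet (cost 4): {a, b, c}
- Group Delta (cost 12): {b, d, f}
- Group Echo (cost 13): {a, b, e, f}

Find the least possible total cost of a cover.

Atlas, Bravo, Comet together cover every point (Atlas ∪ Bravo ∪ Comet = {a, b, c, d, e, f, g, h}); total cost 6 + 12 + 4 = 22.
No covering selection has total cost below 22.

22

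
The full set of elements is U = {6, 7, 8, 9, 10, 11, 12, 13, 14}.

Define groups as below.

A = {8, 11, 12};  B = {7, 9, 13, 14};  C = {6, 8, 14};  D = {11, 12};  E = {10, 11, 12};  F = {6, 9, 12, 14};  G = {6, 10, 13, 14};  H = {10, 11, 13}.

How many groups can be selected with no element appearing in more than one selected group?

2

A, B are pairwise disjoint (A={8,11,12}; B={7,9,13,14}).
Every remaining group overlaps one of these, and no 3 of the listed groups are pairwise disjoint, so 2 is the maximum.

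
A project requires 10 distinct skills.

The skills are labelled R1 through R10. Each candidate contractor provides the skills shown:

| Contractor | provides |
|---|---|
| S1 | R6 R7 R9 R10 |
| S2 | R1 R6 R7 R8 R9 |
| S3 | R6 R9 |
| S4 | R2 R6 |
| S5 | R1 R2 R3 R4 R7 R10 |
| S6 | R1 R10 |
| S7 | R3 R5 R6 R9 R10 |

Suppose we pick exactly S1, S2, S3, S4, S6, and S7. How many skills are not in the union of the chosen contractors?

Union of S1, S2, S3, S4, S6, S7 = {R1, R2, R3, R5, R6, R7, R8, R9, R10}.
Not covered: R4 — 1 skill.

1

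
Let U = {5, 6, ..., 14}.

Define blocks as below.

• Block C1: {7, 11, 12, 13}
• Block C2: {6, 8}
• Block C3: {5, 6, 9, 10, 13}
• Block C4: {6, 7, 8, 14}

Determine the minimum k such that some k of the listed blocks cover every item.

C1, C3, and C4 cover everything between them: the union {5, 6, 7, 8, 9, 10, 11, 12, 13, 14} is all of U.
Only C3 contains 5, so C3 is forced; the remaining 5 items need at least 2 more blocks (each remaining block adds at most 3) — so at least 3 blocks are needed, and 3 is optimal.

3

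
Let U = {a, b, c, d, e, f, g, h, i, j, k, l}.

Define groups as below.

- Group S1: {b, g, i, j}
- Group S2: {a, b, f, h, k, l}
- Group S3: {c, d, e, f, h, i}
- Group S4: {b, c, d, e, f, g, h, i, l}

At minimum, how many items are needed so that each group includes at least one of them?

2

T = {b, e} meets every group (each contains at least one member of T), and |T| = 2.
No single item lies in every group, so at least 2 are needed and 2 is optimal.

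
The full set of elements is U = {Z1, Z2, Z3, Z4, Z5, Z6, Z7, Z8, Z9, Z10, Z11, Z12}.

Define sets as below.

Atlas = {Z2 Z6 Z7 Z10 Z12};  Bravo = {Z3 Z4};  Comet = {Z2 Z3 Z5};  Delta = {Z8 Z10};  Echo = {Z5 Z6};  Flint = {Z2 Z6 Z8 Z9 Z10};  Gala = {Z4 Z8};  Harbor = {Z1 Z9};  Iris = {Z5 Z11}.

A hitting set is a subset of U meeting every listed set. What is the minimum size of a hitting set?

4

Take H = {Z1, Z4, Z5, Z10}. Each listed set contains at least one of these, so H is a hitting set of size 4.
The sets Bravo, Delta, Echo, Harbor are pairwise disjoint, so any hitting set needs a separate element for each — at least 4. Hence 4 is optimal.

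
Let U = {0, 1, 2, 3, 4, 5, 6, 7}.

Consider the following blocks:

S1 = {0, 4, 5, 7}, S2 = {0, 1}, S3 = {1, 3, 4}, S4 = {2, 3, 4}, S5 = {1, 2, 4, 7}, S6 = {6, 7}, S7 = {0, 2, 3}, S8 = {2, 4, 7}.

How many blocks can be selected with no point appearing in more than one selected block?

S2, S4, S6 are pairwise disjoint (S2={0,1}; S4={2,3,4}; S6={6,7}).
Every remaining block overlaps one of these, and no 4 of the listed blocks are pairwise disjoint, so 3 is the maximum.

3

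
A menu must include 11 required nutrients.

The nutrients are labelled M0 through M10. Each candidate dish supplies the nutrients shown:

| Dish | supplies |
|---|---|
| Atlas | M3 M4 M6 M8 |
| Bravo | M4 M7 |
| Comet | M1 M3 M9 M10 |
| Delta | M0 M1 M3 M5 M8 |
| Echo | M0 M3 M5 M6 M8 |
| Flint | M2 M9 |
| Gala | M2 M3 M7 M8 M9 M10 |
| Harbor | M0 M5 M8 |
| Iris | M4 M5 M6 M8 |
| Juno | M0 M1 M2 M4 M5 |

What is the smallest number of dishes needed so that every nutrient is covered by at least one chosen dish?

Echo and Gala and Juno together: Echo ∪ Gala ∪ Juno = {M0, M1, M2, M3, M4, M5, M6, M7, M8, M9, M10} — every nutrient is covered.
No 2 of the 10 dishes cover everything (all 45 combinations miss at least one nutrient), so 3 is optimal.

3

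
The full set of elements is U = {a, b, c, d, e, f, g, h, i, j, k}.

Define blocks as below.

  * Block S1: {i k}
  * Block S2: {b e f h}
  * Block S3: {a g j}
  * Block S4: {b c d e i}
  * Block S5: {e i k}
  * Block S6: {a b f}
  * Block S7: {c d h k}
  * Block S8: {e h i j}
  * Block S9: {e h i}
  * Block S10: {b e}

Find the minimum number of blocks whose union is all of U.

4

S3 and S5 and S6 and S7 together: S3 ∪ S5 ∪ S6 ∪ S7 = {a, b, c, d, e, f, g, h, i, j, k} — every element is covered.
No 3 of the 10 blocks cover everything (all 120 combinations miss at least one element), so 4 is optimal.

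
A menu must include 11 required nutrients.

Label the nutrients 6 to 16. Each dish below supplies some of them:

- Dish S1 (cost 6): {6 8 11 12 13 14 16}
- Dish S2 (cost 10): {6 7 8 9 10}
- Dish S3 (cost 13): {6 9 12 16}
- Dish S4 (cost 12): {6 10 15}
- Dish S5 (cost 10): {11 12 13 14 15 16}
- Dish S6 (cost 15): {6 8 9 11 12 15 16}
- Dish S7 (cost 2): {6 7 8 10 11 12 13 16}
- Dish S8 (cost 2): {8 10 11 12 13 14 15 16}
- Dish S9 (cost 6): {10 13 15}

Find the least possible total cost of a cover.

S2, S8 together cover every nutrient (S2 ∪ S8 = {6, 7, 8, 9, 10, 11, 12, 13, 14, 15, 16}); total cost 10 + 2 = 12.
The greedy pick S7, S8, S2 costs 14; no covering selection beats 12.

12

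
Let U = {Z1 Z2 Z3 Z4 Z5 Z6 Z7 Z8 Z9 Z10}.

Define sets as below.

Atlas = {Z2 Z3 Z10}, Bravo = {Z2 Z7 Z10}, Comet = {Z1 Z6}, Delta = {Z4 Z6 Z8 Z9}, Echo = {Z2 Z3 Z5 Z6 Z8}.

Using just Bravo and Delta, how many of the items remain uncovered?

Union of Bravo, Delta = {Z2, Z4, Z6, Z7, Z8, Z9, Z10}.
Not covered: Z1, Z3, Z5 — 3 items.

3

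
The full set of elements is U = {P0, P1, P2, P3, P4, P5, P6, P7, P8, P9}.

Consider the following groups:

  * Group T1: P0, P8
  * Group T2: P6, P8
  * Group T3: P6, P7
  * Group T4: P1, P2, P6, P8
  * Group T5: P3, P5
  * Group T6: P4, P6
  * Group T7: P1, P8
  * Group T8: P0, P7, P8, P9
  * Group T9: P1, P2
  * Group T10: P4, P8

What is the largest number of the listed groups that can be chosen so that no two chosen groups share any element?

4

T1, T3, T5, T9 are pairwise disjoint (T1={P0,P8}; T3={P6,P7}; T5={P3,P5}; T9={P1,P2}).
Every remaining group overlaps one of these, and no 5 of the listed groups are pairwise disjoint, so 4 is the maximum.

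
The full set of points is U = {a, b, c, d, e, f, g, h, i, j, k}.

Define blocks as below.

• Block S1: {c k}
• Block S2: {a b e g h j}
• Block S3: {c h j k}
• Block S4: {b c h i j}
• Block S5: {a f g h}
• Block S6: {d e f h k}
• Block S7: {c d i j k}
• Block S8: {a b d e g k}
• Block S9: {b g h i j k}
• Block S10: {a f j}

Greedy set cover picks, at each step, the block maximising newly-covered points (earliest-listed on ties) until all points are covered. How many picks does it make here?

3

Greedy: pick S2 (covers 6 new) → pick S7 (covers 4 new) → pick S5 (covers 1 new). Total picks: 3.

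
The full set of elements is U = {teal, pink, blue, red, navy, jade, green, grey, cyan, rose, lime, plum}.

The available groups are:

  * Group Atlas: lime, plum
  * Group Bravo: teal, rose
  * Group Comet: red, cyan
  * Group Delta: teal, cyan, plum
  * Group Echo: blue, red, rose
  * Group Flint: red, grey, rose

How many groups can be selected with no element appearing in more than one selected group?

3

Atlas, Bravo, Comet are pairwise disjoint (Atlas={lime,plum}; Bravo={teal,rose}; Comet={red,cyan}).
Every remaining group overlaps one of these, and no 4 of the listed groups are pairwise disjoint, so 3 is the maximum.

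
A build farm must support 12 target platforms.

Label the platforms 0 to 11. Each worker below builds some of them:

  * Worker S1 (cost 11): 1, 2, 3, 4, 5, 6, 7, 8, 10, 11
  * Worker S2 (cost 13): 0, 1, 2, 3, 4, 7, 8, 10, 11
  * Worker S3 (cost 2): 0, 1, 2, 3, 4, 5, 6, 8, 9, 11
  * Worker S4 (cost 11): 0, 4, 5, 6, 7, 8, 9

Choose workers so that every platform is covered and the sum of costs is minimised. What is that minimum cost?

S1, S3 together cover every platform (S1 ∪ S3 = {0, 1, 2, 3, 4, 5, 6, 7, 8, 9, 10, 11}); total cost 11 + 2 = 13.
No covering selection has total cost below 13.

13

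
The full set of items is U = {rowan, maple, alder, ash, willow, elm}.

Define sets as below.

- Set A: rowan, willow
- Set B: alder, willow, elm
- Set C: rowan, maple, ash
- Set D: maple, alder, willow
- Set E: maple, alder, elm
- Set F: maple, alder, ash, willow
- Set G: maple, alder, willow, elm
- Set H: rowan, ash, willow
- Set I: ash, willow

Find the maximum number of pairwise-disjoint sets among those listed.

2

B, C are pairwise disjoint (B={alder,willow,elm}; C={rowan,maple,ash}).
Every remaining set overlaps one of these, and no 3 of the listed sets are pairwise disjoint, so 2 is the maximum.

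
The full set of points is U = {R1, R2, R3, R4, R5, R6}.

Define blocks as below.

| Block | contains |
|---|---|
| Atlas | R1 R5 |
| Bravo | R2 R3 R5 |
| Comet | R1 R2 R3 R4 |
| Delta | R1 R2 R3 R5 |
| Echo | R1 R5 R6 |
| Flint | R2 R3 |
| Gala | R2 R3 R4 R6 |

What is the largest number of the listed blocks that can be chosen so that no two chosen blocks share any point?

Atlas, Gala are pairwise disjoint (Atlas={R1,R5}; Gala={R2,R3,R4,R6}).
Every remaining block overlaps one of these, and no 3 of the listed blocks are pairwise disjoint, so 2 is the maximum.

2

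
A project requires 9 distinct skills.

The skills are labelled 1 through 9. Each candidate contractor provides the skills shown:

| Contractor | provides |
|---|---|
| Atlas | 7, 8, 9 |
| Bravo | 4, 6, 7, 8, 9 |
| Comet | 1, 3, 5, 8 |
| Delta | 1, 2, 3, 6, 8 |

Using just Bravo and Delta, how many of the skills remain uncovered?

1

Union of Bravo, Delta = {1, 2, 3, 4, 6, 7, 8, 9}.
Not covered: 5 — 1 skill.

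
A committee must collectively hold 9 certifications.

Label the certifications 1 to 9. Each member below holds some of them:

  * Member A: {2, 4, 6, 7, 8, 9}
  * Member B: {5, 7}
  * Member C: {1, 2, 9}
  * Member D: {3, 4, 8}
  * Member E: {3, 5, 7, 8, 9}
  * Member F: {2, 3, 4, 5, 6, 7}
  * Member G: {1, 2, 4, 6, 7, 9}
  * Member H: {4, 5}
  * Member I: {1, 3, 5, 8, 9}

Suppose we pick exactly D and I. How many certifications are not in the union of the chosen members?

3

Union of D, I = {1, 3, 4, 5, 8, 9}.
Not covered: 2, 6, 7 — 3 certifications.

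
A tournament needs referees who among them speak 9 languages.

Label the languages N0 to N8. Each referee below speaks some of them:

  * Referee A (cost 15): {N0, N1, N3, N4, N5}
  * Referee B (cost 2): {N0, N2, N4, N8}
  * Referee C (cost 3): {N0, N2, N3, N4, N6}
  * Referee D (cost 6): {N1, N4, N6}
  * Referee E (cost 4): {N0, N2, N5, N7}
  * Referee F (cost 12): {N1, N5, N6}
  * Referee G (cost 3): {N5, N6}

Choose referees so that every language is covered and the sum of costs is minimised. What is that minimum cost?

15

B, C, D, E together cover every language (B ∪ C ∪ D ∪ E = {N0, N1, N2, N3, N4, N5, N6, N7, N8}); total cost 2 + 3 + 6 + 4 = 15.
No covering selection has total cost below 15.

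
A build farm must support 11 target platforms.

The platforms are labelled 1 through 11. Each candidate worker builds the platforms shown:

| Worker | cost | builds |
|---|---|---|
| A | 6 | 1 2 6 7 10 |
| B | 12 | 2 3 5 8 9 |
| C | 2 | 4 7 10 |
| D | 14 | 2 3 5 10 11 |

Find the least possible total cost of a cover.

A, B, C, D together cover every platform (A ∪ B ∪ C ∪ D = {1, 2, 3, 4, 5, 6, 7, 8, 9, 10, 11}); total cost 6 + 12 + 2 + 14 = 34.
No covering selection has total cost below 34.

34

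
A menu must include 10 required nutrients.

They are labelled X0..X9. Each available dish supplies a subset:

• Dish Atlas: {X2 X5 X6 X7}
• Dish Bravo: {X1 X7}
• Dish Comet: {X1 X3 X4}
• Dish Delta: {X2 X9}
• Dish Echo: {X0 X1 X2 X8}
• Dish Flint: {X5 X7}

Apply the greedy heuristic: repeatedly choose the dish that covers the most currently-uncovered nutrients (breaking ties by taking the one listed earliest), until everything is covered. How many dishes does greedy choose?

4

Greedy: pick Atlas (covers 4 new) → pick Comet (covers 3 new) → pick Echo (covers 2 new) → pick Delta (covers 1 new). Total picks: 4.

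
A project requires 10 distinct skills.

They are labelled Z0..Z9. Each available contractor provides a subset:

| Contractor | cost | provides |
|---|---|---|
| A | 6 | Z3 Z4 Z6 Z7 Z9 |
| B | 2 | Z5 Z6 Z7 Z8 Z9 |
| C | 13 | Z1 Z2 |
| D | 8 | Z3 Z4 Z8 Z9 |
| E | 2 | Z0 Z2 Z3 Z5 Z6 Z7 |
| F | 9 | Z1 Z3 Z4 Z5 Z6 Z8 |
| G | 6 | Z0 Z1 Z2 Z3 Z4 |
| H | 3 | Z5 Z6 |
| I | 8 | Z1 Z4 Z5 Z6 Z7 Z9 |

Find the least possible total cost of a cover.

8

B, G together cover every skill (B ∪ G = {Z0, Z1, Z2, Z3, Z4, Z5, Z6, Z7, Z8, Z9}); total cost 2 + 6 = 8.
The greedy pick E, B, G costs 10; no covering selection beats 8.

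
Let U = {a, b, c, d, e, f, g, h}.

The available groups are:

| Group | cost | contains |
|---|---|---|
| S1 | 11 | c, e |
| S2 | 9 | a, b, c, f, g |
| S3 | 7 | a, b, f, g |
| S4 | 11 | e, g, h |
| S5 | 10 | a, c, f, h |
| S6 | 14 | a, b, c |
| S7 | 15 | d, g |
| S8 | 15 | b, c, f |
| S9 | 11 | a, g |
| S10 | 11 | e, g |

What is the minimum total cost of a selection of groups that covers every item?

35

S2, S4, S7 together cover every item (S2 ∪ S4 ∪ S7 = {a, b, c, d, e, f, g, h}); total cost 9 + 11 + 15 = 35.
The greedy pick S3, S5, S1, S7 costs 43; no covering selection beats 35.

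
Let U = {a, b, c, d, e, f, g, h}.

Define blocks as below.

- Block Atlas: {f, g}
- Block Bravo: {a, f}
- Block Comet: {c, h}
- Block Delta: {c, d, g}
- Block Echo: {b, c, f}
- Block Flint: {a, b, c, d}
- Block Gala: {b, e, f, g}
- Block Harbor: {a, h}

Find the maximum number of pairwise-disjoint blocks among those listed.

2

Gala, Harbor are pairwise disjoint (Gala={b,e,f,g}; Harbor={a,h}).
Every remaining block overlaps one of these, and no 3 of the listed blocks are pairwise disjoint, so 2 is the maximum.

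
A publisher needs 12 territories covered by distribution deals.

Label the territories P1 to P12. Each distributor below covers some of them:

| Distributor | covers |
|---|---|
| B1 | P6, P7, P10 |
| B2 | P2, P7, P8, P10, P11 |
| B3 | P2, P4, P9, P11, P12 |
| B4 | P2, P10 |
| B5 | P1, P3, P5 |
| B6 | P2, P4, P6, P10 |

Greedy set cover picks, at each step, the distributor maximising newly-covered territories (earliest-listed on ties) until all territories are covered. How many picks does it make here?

Greedy: pick B2 (covers 5 new) → pick B3 (covers 3 new) → pick B5 (covers 3 new) → pick B1 (covers 1 new). Total picks: 4.

4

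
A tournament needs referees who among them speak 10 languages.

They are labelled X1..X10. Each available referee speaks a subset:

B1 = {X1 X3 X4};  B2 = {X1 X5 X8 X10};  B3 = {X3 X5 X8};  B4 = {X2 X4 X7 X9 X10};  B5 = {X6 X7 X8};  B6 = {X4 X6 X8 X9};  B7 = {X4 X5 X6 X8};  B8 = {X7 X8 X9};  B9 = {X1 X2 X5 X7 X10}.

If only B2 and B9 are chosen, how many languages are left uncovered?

Union of B2, B9 = {X1, X2, X5, X7, X8, X10}.
Not covered: X3, X4, X6, X9 — 4 languages.

4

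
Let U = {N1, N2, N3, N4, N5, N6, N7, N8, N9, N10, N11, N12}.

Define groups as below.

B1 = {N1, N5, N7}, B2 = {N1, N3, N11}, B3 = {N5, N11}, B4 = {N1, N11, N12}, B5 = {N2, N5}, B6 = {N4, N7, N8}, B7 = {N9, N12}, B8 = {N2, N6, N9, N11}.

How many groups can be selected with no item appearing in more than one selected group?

B2, B5, B6, B7 are pairwise disjoint (B2={N1,N3,N11}; B5={N2,N5}; B6={N4,N7,N8}; B7={N9,N12}).
Every remaining group overlaps one of these, and no 5 of the listed groups are pairwise disjoint, so 4 is the maximum.

4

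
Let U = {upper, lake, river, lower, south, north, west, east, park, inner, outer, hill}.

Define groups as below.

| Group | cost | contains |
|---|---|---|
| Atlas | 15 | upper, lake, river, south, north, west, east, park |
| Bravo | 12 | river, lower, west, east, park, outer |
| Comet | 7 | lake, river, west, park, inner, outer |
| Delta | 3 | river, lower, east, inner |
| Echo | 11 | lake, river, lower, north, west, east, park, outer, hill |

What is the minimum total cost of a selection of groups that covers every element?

Atlas, Delta, Echo together cover every element (Atlas ∪ Delta ∪ Echo = {upper, lake, river, lower, south, north, west, east, park, inner, outer, hill}); total cost 15 + 3 + 11 = 29.
The greedy pick Delta, Comet, Atlas, Echo costs 36; no covering selection beats 29.

29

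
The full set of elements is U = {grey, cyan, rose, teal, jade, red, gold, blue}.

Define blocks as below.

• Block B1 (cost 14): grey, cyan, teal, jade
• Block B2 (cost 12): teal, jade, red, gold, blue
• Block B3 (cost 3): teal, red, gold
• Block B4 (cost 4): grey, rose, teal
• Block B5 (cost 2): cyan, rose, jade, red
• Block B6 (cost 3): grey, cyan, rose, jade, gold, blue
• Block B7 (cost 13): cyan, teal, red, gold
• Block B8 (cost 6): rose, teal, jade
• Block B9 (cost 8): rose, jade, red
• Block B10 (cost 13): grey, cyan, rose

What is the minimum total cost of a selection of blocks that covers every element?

6

B3, B6 together cover every element (B3 ∪ B6 = {grey, cyan, rose, teal, jade, red, gold, blue}); total cost 3 + 3 = 6.
The greedy pick B5, B6, B3 costs 8; no covering selection beats 6.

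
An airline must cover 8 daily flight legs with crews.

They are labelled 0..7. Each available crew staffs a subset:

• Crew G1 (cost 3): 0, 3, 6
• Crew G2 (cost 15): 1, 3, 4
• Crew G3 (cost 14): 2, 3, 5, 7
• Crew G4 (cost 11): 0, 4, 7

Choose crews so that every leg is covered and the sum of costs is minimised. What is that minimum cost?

G1, G2, G3 together cover every leg (G1 ∪ G2 ∪ G3 = {0, 1, 2, 3, 4, 5, 6, 7}); total cost 3 + 15 + 14 = 32.
No covering selection has total cost below 32.

32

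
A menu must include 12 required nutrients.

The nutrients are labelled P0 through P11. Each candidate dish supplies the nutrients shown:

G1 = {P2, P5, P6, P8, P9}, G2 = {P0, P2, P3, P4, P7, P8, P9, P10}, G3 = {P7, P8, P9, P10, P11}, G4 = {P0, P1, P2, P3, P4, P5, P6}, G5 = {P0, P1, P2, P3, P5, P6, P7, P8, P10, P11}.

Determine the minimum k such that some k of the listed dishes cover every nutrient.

G3 and G4 together: G3 ∪ G4 = {P0, P1, P2, P3, P4, P5, P6, P7, P8, P9, P10, P11} — every nutrient is covered.
No single dish has all 12 nutrients (the largest, G5, has 10), so 2 is optimal.

2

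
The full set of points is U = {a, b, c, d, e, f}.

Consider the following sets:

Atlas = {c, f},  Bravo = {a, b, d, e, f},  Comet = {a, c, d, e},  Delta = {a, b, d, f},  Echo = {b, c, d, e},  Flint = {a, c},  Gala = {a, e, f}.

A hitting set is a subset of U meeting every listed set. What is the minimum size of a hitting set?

H = {c, f} meets every set (each contains at least one member of H), and |H| = 2.
No single point lies in every set, so at least 2 are needed and 2 is optimal.

2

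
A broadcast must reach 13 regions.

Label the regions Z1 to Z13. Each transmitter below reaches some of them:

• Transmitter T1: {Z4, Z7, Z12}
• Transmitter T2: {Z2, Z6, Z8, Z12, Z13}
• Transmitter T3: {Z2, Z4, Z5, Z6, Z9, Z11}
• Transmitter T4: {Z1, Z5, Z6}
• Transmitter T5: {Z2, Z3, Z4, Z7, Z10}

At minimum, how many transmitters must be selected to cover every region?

Take {T2, T3, T4, T5}. Their union is {Z1, Z2, Z3, Z4, Z5, Z6, Z7, Z8, Z9, Z10, Z11, Z12, Z13}, which is all 13 regions.
Only T3 contains Z9, so T3 is forced; the remaining 7 regions need at least 3 more transmitters (each remaining transmitter adds at most 3) — so at least 4 transmitters are needed, and 4 is optimal.

4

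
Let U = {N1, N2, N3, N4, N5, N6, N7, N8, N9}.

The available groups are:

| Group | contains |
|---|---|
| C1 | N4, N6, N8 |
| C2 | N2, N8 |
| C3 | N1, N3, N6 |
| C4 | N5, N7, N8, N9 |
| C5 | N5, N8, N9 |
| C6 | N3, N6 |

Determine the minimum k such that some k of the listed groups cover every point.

4

Take {C1, C2, C3, C4}. Their union is {N1, N2, N3, N4, N5, N6, N7, N8, N9}, which is all 9 points.
Only C2 contains N2, so C2 is forced; the remaining 7 points need at least 3 more groups (each remaining group adds at most 3) — so at least 4 groups are needed, and 4 is optimal.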